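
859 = 859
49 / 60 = 0.82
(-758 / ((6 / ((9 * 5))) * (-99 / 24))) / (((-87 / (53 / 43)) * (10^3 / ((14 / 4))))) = -140609 / 2057550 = -0.07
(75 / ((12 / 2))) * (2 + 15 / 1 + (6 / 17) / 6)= 3625 / 17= 213.24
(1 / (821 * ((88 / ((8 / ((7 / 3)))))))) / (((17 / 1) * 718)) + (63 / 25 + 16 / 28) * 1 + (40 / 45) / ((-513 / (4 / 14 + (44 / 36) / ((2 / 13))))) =2466612012171053 / 801585108705150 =3.08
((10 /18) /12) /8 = 5 /864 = 0.01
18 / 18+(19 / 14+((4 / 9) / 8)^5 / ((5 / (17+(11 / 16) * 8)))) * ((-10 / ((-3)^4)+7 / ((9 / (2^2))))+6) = 56109763 / 4251528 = 13.20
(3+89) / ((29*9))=92 / 261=0.35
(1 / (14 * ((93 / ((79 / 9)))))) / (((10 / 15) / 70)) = 395 / 558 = 0.71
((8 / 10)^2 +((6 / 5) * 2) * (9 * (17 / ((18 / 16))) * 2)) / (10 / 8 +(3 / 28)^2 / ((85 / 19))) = 217726208 / 417355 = 521.68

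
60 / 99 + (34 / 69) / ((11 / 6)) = 0.87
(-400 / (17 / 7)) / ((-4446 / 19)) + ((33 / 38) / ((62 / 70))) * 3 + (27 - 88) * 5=-706086725 / 2343042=-301.35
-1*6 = -6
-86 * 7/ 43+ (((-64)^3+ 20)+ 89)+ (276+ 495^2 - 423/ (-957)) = -5342471/ 319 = -16747.56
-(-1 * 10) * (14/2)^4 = 24010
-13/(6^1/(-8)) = 52/3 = 17.33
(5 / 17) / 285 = 1 / 969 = 0.00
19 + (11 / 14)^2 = 3845 / 196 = 19.62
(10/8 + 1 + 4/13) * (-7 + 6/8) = -3325/208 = -15.99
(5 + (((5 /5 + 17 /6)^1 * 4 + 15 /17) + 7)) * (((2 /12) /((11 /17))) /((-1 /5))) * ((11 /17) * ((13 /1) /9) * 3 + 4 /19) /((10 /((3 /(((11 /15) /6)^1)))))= -21016595 /78166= -268.87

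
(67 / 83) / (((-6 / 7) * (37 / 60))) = -4690 / 3071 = -1.53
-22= -22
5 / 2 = 2.50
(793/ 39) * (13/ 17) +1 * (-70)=-2777/ 51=-54.45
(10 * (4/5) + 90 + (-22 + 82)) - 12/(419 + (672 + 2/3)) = 517414/3275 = 157.99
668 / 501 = 4 / 3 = 1.33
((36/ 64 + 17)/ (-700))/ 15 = -0.00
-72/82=-36/41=-0.88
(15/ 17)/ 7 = 15/ 119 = 0.13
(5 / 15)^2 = 1 / 9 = 0.11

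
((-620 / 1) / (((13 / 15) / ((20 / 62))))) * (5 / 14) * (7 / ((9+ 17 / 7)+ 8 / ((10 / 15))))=-13125 / 533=-24.62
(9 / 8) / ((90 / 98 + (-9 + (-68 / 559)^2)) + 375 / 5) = 137804121 / 8198814200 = 0.02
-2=-2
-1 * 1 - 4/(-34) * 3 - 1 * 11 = -11.65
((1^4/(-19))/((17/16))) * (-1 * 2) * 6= 192/323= 0.59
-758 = -758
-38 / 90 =-19 / 45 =-0.42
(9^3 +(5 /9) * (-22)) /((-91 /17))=-109667 /819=-133.90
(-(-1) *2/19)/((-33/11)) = -0.04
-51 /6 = -17 /2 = -8.50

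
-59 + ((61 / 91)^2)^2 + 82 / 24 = -45573348895 / 822899532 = -55.38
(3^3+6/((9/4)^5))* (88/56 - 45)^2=49302919424/964467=51119.34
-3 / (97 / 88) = -264 / 97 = -2.72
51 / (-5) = -51 / 5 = -10.20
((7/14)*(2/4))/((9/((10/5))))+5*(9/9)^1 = 91/18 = 5.06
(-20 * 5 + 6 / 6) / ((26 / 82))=-312.23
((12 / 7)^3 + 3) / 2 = 2757 / 686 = 4.02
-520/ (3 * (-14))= 260/ 21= 12.38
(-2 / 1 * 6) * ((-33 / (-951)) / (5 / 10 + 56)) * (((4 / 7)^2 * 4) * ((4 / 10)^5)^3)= -553648128 / 53565338134765625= -0.00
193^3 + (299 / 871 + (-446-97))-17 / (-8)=7188516.47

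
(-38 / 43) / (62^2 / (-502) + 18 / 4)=19076 / 68155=0.28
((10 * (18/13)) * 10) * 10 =18000/13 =1384.62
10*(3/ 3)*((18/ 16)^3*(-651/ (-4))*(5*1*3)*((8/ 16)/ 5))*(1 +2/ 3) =11864475/ 2048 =5793.20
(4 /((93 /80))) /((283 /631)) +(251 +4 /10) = 34092583 /131595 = 259.07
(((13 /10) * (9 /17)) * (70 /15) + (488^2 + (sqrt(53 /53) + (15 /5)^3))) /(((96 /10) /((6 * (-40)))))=-101224465 /17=-5954380.29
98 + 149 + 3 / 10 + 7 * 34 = 4853 / 10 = 485.30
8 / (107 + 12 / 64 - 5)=128 / 1635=0.08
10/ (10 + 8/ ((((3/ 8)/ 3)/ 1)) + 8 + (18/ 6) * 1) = 2/ 17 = 0.12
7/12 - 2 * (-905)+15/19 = 412993/228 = 1811.37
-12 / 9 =-1.33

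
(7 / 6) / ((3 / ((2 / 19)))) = 7 / 171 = 0.04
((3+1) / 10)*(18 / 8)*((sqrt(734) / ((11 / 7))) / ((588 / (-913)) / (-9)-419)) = -15687*sqrt(734) / 11474450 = -0.04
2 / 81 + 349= 28271 / 81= 349.02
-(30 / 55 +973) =-10709 / 11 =-973.55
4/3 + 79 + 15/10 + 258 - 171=1013/6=168.83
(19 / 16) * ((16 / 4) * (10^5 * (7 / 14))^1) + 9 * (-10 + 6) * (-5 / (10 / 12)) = 237716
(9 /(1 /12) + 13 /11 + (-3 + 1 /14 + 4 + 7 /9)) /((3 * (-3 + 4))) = 153889 /4158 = 37.01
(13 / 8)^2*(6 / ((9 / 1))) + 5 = 649 / 96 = 6.76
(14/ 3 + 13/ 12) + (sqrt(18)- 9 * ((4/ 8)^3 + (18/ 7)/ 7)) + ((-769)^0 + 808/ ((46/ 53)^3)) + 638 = 3 * sqrt(2) + 8948316019/ 4769464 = 1880.41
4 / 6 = 2 / 3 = 0.67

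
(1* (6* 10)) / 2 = 30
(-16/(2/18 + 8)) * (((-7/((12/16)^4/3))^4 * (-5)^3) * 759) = 5217981537714176000/1436859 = 3631519542080.45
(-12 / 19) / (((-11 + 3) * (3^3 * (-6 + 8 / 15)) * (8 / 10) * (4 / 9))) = -75 / 49856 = -0.00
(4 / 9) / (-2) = -2 / 9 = -0.22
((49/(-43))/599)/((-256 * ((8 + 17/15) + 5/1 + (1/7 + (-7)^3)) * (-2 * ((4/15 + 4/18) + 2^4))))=33075/48249360830464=0.00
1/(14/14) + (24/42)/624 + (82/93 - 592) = -19976653/33852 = -590.12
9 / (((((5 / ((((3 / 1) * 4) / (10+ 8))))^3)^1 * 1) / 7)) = 56 / 375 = 0.15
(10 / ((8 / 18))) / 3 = 15 / 2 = 7.50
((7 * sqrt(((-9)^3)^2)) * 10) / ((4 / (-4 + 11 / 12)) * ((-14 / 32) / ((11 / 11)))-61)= -944055 / 1118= -844.41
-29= -29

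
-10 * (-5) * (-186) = -9300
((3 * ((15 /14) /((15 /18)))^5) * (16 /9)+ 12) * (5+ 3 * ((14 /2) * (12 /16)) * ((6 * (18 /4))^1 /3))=75812811 /16807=4510.79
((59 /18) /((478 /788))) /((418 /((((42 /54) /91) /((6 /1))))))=11623 /631180836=0.00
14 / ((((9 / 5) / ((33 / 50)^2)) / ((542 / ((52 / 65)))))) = 229537 / 100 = 2295.37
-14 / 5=-2.80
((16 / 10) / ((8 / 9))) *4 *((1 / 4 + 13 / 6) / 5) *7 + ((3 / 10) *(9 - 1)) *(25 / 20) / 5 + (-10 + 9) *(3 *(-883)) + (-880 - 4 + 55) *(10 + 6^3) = -4617001 / 25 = -184680.04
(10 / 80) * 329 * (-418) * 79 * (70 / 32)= -190124165 / 64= -2970690.08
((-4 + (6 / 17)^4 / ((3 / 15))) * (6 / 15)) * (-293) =191975944 / 417605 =459.71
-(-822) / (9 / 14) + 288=4700 / 3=1566.67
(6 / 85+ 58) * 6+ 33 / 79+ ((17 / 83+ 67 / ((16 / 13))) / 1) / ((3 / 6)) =2042673391 / 4458760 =458.13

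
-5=-5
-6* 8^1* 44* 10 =-21120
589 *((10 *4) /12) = 5890 /3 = 1963.33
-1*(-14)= 14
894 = 894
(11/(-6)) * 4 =-22/3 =-7.33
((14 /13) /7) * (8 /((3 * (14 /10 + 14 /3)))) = 80 /1183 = 0.07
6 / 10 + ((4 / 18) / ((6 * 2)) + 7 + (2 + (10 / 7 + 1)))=22769 / 1890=12.05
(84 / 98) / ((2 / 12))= 36 / 7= 5.14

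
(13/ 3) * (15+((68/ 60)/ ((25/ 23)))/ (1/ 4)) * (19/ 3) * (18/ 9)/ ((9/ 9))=3551366/ 3375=1052.26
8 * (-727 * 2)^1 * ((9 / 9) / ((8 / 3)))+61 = -4301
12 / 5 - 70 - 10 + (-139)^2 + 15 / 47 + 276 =4587134 / 235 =19519.72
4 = 4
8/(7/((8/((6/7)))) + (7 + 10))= 0.45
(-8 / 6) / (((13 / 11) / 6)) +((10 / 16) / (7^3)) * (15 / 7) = -1689329 / 249704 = -6.77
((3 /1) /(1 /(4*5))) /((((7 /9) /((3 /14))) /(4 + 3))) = 810 /7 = 115.71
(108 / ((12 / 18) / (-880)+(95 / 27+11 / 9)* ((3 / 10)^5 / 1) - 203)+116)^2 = 373918410173161841296 / 28044901682786641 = 13332.85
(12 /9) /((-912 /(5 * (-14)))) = 0.10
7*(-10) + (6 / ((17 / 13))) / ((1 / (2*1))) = -60.82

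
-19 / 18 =-1.06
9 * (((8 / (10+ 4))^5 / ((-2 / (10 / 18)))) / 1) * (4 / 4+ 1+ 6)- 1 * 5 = -104515 / 16807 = -6.22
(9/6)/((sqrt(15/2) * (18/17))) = 17 * sqrt(30)/180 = 0.52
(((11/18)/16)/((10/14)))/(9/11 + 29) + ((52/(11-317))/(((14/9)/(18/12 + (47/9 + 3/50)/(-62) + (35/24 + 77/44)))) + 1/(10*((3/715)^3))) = 5054665372921231/3733689600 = 1353799.03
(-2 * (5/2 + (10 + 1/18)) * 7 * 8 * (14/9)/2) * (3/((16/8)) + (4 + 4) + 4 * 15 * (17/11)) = -99621704/891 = -111808.87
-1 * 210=-210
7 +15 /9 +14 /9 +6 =146 /9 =16.22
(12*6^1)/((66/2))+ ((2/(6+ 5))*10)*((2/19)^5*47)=59456456/27237089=2.18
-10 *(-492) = 4920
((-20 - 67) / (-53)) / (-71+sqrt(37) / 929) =-1777001419 / 76860417044 - 26941 * sqrt(37) / 76860417044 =-0.02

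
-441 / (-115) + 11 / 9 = 5234 / 1035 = 5.06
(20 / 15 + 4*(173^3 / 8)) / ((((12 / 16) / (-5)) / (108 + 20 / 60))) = -50482766750 / 27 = -1869732101.85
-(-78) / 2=39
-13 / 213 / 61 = -13 / 12993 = -0.00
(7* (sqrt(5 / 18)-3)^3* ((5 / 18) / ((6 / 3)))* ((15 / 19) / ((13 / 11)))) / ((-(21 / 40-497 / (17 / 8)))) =-1379125 / 16797729 + 11477125* sqrt(10) / 907077366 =-0.04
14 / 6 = 7 / 3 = 2.33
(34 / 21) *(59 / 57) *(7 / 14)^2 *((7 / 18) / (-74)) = -1003 / 455544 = -0.00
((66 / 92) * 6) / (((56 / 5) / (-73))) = -36135 / 1288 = -28.06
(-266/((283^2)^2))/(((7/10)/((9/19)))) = -180/6414247921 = -0.00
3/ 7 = 0.43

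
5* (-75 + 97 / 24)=-8515 / 24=-354.79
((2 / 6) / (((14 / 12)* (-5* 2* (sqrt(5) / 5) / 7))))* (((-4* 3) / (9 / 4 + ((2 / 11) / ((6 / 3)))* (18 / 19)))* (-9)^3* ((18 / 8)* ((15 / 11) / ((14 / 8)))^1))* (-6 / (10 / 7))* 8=47869056* sqrt(5) / 1085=98652.96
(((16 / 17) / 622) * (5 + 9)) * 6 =0.13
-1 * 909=-909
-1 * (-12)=12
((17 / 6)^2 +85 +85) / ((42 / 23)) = 147407 / 1512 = 97.49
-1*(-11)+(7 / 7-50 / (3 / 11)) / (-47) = 2098 / 141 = 14.88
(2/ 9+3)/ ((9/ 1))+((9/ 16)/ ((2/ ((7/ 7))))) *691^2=348084577/ 2592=134291.89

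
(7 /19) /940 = 7 /17860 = 0.00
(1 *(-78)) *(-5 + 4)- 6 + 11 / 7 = 515 / 7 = 73.57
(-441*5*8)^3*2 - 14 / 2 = -10978063488007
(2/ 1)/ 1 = 2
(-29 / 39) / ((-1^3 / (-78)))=-58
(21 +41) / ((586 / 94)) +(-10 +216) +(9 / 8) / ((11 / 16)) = 701266 / 3223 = 217.58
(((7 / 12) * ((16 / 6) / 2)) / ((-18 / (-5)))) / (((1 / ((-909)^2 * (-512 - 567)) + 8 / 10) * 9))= 1926203825 / 64192118238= 0.03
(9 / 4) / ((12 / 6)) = 9 / 8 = 1.12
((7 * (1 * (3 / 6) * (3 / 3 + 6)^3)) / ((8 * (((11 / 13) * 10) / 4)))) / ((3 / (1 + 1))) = 31213 / 660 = 47.29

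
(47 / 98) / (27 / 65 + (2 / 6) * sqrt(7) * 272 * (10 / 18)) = -60131565 / 5360736078782 + 3645837000 * sqrt(7) / 2680368039391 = 0.00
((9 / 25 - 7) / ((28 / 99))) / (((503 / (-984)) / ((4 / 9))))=1796784 / 88025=20.41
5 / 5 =1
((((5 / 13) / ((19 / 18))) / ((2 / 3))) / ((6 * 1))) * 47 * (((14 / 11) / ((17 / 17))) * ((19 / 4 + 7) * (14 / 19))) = 4870845 / 103246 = 47.18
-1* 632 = -632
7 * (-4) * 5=-140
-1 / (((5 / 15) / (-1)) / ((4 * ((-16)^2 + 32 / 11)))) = 34176 / 11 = 3106.91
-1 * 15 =-15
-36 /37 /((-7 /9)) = 324 /259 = 1.25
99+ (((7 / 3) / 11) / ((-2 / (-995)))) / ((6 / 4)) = 16766 / 99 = 169.35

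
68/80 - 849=-848.15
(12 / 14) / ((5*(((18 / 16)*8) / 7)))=2 / 15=0.13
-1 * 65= -65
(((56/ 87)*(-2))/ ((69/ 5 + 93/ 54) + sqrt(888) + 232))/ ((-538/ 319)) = 411678960/ 131560348901 - 3326400*sqrt(222)/ 131560348901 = 0.00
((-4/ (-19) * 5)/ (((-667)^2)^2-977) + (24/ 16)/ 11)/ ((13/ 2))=1410224327131/ 67220692923956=0.02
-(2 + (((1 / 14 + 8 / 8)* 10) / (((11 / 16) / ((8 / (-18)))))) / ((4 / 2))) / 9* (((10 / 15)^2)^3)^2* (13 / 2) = 0.01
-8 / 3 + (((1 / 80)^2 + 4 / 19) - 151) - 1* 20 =-63276743 / 364800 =-173.46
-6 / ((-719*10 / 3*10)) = 9 / 35950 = 0.00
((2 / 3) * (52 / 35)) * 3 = 104 / 35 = 2.97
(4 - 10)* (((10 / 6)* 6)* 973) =-58380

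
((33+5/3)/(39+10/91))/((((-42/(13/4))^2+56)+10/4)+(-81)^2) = 3198832/24491319003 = 0.00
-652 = -652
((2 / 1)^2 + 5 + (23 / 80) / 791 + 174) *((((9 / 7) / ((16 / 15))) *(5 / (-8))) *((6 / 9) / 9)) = -57901315 / 5669888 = -10.21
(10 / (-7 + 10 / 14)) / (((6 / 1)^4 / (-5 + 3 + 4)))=-35 / 14256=-0.00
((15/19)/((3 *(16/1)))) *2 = 5/152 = 0.03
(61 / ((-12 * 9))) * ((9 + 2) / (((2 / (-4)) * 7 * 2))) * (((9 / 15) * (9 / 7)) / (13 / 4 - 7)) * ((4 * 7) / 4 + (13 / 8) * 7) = -671 / 200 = -3.36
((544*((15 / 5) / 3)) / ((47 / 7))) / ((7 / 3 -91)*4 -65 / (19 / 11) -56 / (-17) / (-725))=-2675215200 / 12953318299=-0.21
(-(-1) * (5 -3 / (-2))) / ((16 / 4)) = 13 / 8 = 1.62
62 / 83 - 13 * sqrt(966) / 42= 62 / 83 - 13 * sqrt(966) / 42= -8.87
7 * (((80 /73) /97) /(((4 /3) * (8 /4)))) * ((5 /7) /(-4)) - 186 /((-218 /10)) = 13162485 /1543658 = 8.53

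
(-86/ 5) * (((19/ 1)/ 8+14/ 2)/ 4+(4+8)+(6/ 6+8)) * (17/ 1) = -6825.71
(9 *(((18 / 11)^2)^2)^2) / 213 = 33059881728 / 15219480551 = 2.17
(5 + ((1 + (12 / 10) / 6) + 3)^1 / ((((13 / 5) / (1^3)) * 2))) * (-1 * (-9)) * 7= 9513 / 26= 365.88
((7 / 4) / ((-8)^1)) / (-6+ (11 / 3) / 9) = 189 / 4832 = 0.04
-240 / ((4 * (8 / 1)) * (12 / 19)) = -95 / 8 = -11.88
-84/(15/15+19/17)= -39.67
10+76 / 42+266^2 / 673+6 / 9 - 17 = 1421941 / 14133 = 100.61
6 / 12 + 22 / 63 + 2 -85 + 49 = -4177 / 126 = -33.15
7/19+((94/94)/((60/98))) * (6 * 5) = 938/19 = 49.37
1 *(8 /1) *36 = 288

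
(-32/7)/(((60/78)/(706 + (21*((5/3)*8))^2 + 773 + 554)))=-16730064/35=-478001.83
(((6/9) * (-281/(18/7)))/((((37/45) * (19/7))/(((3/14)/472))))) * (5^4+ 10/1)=-6245225/663632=-9.41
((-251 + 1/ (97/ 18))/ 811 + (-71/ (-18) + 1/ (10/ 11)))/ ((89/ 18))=33525208/ 35006815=0.96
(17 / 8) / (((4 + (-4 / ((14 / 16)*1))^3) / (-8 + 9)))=-5831 / 251168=-0.02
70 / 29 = 2.41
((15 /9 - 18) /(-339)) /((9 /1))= 49 /9153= 0.01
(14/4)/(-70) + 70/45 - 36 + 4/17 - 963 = -3051613/3060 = -997.26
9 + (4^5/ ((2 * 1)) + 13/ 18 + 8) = 9535/ 18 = 529.72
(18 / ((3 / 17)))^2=10404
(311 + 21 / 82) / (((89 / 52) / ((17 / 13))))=867782 / 3649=237.81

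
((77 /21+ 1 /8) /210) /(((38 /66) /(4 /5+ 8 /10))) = 143 /2850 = 0.05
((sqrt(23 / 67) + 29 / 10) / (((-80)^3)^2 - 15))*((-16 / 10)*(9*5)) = -1044 / 1310719999925 - 72*sqrt(1541) / 17563647998995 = -0.00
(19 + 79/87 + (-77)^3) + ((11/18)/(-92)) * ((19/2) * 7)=-43847211883/96048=-456513.53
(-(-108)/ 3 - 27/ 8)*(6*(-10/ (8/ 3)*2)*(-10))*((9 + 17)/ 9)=84825/ 2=42412.50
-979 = -979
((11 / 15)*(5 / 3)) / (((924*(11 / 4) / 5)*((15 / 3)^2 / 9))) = 1 / 1155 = 0.00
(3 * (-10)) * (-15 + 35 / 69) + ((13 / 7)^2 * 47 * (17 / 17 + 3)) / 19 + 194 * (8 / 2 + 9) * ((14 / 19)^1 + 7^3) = 18573062870 / 21413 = 867373.23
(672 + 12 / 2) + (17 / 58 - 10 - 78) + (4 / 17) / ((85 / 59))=49486153 / 83810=590.46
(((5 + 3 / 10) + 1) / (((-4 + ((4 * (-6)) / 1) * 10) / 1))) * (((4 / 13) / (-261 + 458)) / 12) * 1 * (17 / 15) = -119 / 31244200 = -0.00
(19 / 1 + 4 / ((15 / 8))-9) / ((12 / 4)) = 182 / 45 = 4.04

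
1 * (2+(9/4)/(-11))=79/44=1.80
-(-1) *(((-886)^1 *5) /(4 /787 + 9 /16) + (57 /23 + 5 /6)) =-7801.72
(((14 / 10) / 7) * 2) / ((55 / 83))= 166 / 275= 0.60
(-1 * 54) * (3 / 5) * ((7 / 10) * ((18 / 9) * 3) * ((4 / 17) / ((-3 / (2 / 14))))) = 648 / 425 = 1.52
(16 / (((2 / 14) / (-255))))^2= 815673600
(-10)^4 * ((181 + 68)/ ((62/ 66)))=82170000/ 31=2650645.16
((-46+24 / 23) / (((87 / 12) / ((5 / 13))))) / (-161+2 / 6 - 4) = 31020 / 2141737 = 0.01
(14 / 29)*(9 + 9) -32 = -676 / 29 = -23.31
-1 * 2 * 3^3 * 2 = -108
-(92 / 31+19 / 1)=-681 / 31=-21.97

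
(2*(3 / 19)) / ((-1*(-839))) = 6 / 15941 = 0.00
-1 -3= -4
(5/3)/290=1/174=0.01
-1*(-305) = 305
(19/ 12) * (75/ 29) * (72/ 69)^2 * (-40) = -2736000/ 15341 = -178.35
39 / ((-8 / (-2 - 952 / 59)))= 20865 / 236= 88.41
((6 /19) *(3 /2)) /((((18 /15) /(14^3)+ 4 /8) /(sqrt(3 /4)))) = 30870 *sqrt(3) /65227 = 0.82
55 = 55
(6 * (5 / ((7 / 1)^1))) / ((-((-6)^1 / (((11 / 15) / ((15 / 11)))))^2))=-14641 / 425250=-0.03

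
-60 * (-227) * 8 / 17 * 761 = 82918560 / 17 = 4877562.35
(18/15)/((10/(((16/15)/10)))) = 8/625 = 0.01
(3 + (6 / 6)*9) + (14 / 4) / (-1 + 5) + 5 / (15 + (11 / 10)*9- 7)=18837 / 1432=13.15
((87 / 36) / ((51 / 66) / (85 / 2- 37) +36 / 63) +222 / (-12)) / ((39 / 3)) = -109303 / 94068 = -1.16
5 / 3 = 1.67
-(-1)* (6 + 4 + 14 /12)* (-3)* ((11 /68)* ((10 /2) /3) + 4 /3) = -7303 /136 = -53.70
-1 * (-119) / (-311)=-119 / 311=-0.38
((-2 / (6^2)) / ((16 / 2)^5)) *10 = -5 / 294912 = -0.00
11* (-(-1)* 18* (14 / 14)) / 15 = 66 / 5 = 13.20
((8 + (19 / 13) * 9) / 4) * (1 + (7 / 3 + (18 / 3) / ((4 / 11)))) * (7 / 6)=229075 / 1872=122.37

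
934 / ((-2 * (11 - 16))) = 467 / 5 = 93.40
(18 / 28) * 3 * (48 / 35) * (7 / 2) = 324 / 35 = 9.26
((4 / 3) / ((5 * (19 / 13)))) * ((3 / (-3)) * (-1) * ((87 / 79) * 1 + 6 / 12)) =6578 / 22515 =0.29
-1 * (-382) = 382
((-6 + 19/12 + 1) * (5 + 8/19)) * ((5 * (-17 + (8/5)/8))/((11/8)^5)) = 968654848/3059969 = 316.56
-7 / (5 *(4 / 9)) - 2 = -103 / 20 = -5.15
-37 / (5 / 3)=-111 / 5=-22.20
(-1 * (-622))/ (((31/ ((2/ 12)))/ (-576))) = -59712/ 31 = -1926.19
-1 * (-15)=15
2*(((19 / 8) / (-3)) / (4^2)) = -0.10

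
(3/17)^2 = 9/289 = 0.03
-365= -365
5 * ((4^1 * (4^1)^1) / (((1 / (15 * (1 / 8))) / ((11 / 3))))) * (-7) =-3850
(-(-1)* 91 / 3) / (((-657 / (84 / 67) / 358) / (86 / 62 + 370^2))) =-2836939.84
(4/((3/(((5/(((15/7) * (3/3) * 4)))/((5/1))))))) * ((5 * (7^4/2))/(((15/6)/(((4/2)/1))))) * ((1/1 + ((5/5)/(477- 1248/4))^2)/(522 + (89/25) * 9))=915174764/678768255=1.35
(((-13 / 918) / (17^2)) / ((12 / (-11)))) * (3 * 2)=143 / 530604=0.00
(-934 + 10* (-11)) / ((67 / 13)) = -13572 / 67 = -202.57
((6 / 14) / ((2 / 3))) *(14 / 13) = 9 / 13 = 0.69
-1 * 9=-9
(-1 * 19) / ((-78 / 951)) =6023 / 26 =231.65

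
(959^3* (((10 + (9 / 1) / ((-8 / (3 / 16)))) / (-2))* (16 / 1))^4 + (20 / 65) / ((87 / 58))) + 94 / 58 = 2458797202976180205423109 / 74121216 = 33172650634552193.60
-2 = -2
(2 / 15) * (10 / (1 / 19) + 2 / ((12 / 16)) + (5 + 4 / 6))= 238 / 9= 26.44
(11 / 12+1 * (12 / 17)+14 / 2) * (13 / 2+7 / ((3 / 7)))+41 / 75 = 6041303 / 30600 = 197.43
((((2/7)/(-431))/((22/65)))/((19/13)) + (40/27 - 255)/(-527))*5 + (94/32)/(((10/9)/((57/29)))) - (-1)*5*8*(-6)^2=60264424144951907/41630723275680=1447.59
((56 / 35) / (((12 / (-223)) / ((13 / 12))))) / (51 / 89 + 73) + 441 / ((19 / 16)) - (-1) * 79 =5037909031 / 11197080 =449.93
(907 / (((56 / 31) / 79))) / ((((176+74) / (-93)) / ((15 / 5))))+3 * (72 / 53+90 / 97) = -3185521795377 / 71974000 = -44259.34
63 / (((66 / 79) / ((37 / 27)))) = 103.34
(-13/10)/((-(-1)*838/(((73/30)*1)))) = -949/251400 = -0.00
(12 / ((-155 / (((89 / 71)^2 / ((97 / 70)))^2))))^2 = 544420784015464117305600 / 54938540087246723658355201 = 0.01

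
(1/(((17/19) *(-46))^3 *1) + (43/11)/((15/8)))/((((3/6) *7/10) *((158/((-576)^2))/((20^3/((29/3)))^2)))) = 2619762481499406336000000/305804649671213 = 8566784332.14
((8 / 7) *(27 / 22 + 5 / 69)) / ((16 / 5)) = 9865 / 21252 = 0.46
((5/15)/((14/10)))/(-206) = -5/4326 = -0.00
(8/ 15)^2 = 64/ 225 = 0.28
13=13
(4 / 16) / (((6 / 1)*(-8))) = -0.01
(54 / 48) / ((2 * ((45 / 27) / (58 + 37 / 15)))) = 8163 / 400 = 20.41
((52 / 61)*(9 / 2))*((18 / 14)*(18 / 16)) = 9477 / 1708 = 5.55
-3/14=-0.21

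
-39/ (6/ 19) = -123.50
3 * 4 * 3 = 36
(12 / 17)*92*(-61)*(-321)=1271613.18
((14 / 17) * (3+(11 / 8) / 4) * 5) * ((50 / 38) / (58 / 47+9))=4400375 / 2485808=1.77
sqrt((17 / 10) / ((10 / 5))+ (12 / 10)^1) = sqrt(205) / 10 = 1.43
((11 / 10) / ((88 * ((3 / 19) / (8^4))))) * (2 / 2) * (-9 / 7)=-14592 / 35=-416.91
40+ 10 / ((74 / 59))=1775 / 37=47.97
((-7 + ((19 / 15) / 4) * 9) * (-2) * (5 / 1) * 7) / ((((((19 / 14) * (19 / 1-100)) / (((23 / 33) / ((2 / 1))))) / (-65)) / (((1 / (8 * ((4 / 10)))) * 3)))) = 30400825 / 541728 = 56.12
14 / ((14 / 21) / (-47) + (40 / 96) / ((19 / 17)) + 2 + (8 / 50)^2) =31255000 / 5322777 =5.87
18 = 18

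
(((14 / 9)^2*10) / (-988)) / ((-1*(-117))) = -0.00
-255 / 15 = -17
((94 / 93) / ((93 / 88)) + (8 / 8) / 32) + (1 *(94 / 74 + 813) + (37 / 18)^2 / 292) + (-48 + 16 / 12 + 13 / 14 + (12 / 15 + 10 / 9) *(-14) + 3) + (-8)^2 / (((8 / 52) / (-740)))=-72314045403223019 / 235478365920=-307094.22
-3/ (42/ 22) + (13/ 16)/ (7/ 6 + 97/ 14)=-28009/ 19040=-1.47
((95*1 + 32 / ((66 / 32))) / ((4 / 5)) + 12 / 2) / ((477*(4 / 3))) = 359 / 1584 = 0.23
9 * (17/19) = 153/19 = 8.05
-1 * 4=-4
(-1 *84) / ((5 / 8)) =-672 / 5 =-134.40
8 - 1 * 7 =1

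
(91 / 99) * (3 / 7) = 13 / 33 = 0.39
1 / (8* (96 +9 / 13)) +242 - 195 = 472645 / 10056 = 47.00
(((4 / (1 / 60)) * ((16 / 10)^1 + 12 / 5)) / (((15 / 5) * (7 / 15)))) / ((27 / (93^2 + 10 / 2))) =13846400 / 63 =219784.13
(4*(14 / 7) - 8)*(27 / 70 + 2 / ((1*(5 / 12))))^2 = 0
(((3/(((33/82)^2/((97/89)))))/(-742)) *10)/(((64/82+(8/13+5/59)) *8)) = -0.02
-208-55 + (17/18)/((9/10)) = -261.95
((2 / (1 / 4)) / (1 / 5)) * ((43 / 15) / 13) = 344 / 39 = 8.82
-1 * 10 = -10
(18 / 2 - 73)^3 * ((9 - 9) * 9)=0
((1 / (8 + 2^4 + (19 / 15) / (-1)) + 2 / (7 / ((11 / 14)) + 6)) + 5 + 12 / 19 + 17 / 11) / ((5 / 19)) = 3907639 / 139810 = 27.95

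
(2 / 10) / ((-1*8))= -1 / 40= -0.02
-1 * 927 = -927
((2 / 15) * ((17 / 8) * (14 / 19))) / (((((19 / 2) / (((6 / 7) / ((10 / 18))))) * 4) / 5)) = 153 / 3610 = 0.04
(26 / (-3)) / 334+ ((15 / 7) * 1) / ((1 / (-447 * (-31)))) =104135264 / 3507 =29693.55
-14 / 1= -14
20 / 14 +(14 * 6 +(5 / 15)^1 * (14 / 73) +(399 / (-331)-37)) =23994542 / 507423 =47.29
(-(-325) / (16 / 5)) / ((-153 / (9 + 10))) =-30875 / 2448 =-12.61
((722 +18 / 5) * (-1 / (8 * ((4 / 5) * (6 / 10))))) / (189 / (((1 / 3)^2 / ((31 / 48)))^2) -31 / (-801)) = -38747040 / 1309371397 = -0.03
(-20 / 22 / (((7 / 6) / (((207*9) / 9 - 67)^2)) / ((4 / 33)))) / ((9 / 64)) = -14336000 / 1089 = -13164.37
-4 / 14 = -2 / 7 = -0.29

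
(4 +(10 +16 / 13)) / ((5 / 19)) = 57.88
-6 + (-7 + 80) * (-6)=-444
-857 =-857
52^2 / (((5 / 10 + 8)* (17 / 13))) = 70304 / 289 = 243.27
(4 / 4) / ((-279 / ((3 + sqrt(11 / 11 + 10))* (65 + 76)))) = -3.19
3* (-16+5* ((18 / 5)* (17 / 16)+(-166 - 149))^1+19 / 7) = -263619 / 56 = -4707.48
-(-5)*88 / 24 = 55 / 3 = 18.33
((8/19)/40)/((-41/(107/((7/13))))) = -1391/27265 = -0.05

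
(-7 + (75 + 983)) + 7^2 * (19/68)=72399/68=1064.69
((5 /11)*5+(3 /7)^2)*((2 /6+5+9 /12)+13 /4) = 5296 /231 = 22.93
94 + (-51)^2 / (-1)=-2507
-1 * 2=-2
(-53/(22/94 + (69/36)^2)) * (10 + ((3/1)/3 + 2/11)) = -832464/5489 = -151.66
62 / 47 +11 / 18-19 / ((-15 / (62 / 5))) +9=563371 / 21150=26.64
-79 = -79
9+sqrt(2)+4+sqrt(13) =sqrt(2)+sqrt(13)+13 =18.02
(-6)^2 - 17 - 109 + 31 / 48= -4289 / 48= -89.35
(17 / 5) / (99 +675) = 17 / 3870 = 0.00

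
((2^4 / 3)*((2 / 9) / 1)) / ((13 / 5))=160 / 351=0.46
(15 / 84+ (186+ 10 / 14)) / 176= 5233 / 4928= 1.06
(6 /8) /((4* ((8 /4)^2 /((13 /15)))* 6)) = 13 /1920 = 0.01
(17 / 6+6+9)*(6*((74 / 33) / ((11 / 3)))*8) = 63344 / 121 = 523.50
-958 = -958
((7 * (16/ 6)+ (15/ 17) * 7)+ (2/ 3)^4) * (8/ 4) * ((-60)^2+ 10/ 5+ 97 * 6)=288537008/ 1377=209540.31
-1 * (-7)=7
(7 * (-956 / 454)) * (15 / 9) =-16730 / 681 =-24.57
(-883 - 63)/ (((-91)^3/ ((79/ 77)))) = 6794/ 5274997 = 0.00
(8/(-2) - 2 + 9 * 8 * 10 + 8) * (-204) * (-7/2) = 515508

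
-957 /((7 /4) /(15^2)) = -123042.86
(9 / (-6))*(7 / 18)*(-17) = 119 / 12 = 9.92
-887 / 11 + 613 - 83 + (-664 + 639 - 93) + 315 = 7110 / 11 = 646.36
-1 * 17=-17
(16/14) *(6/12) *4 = 2.29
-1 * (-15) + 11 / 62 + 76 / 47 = 48939 / 2914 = 16.79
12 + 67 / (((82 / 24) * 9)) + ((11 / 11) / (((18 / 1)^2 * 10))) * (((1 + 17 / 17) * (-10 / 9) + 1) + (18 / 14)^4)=20351160919 / 1435269780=14.18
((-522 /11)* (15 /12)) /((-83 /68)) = 44370 /913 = 48.60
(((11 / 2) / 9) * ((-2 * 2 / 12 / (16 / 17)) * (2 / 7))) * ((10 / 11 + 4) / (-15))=17 / 840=0.02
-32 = -32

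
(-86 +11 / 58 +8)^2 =6054.45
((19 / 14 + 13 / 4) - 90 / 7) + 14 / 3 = -43 / 12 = -3.58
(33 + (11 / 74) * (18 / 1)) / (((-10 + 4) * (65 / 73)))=-3212 / 481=-6.68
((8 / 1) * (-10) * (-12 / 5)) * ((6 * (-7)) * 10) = -80640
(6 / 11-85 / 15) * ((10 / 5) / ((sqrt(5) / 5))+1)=-28.02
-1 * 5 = -5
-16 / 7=-2.29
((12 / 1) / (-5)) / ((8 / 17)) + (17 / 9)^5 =11187071 / 590490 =18.95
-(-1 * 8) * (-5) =-40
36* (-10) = -360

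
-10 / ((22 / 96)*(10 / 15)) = -65.45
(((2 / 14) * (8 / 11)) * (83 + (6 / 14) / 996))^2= 148830837796 / 2001399169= 74.36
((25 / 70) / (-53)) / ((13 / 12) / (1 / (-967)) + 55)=30 / 4418981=0.00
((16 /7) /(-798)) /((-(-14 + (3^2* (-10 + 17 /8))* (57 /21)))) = -64 /4611243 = -0.00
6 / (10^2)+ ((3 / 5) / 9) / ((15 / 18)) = 7 / 50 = 0.14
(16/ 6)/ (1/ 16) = 128/ 3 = 42.67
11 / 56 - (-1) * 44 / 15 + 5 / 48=1811 / 560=3.23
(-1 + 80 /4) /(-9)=-2.11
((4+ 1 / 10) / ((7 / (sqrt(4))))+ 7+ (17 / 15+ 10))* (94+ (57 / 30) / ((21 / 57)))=14069407 / 7350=1914.21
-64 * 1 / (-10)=32 / 5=6.40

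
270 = 270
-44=-44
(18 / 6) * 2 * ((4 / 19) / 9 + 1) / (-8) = -175 / 228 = -0.77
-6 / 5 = -1.20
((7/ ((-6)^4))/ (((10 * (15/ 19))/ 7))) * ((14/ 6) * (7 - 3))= 6517/ 145800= 0.04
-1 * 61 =-61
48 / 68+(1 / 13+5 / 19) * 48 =71508 / 4199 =17.03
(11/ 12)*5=55/ 12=4.58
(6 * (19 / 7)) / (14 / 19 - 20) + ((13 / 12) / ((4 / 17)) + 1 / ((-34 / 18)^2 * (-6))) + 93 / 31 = 39757607 / 5923344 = 6.71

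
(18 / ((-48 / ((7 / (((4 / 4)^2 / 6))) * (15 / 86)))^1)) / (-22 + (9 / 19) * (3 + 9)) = 3591 / 21328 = 0.17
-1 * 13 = -13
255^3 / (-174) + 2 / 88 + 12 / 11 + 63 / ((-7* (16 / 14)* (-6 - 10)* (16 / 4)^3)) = -249027213695 / 2613248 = -95294.14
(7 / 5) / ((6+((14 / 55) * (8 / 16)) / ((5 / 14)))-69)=-55 / 2461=-0.02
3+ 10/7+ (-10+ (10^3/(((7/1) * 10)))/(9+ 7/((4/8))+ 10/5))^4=18985369/2401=7907.28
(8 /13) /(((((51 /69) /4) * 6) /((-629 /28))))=-3404 /273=-12.47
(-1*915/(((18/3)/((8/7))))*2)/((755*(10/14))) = -488/755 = -0.65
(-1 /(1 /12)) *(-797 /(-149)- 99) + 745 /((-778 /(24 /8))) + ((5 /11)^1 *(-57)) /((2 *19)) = 1120.26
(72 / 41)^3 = 373248 / 68921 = 5.42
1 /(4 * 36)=1 /144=0.01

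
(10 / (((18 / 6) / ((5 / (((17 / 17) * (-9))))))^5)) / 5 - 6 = -86099692 / 14348907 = -6.00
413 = 413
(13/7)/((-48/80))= -65/21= -3.10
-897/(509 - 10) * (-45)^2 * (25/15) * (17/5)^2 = -34996455/499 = -70133.18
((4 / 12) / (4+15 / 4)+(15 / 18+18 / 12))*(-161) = -35581 / 93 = -382.59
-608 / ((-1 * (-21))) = -608 / 21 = -28.95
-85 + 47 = -38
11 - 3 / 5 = 52 / 5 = 10.40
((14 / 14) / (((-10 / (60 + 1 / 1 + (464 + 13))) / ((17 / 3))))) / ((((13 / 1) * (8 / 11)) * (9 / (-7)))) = 25.08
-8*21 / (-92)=42 / 23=1.83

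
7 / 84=1 / 12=0.08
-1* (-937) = 937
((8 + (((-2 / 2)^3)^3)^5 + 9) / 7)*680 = 10880 / 7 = 1554.29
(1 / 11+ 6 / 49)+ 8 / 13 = 5807 / 7007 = 0.83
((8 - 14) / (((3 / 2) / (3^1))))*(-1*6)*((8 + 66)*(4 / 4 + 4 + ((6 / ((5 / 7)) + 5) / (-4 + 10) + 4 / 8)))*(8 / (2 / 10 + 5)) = 824064 / 13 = 63389.54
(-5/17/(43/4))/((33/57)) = -380/8041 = -0.05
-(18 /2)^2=-81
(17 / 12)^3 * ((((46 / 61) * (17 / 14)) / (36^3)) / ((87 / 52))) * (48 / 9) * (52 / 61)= 324646127 / 2140964629776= 0.00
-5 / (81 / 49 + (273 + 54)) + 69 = 68.98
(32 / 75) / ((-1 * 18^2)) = -8 / 6075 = -0.00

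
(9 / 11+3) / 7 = 0.55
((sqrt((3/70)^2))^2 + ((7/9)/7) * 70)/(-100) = -343081/4410000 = -0.08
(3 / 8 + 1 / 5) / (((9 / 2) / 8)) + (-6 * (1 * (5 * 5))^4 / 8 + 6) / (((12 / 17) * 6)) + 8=-99594343 / 1440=-69162.74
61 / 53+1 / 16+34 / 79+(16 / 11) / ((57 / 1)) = 70118993 / 42003984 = 1.67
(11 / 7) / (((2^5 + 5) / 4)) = 44 / 259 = 0.17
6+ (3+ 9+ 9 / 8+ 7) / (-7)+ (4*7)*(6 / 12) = 17.12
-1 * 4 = -4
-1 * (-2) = 2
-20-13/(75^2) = -112513/5625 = -20.00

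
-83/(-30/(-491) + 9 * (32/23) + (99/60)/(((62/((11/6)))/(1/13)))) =-30219164560/4582605973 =-6.59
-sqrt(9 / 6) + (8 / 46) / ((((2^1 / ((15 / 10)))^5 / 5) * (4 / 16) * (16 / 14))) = 8505 / 11776 - sqrt(6) / 2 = -0.50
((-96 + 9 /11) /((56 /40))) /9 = -1745 /231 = -7.55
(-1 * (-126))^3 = 2000376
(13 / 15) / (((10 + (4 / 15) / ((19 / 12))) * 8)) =247 / 23184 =0.01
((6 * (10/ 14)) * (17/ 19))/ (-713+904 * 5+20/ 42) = 1530/ 1519183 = 0.00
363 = 363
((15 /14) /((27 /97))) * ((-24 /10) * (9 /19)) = -582 /133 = -4.38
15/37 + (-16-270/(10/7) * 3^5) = -1699876/37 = -45942.59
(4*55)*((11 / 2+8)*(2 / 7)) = 5940 / 7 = 848.57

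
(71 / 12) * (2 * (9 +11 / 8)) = 5893 / 48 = 122.77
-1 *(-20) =20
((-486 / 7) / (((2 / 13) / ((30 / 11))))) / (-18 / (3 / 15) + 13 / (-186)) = 17627220 / 1289981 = 13.66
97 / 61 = 1.59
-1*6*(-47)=282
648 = 648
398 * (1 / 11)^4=398 / 14641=0.03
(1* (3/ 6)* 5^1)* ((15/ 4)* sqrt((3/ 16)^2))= 225/ 128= 1.76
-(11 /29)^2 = -121 /841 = -0.14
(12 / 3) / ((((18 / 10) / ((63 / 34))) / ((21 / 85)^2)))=0.25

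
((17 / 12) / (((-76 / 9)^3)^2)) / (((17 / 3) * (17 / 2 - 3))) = 531441 / 4239398428672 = 0.00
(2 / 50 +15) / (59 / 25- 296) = -376 / 7341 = -0.05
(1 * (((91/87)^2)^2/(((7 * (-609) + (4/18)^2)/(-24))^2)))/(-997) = -3199433380416/84077113089539464957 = -0.00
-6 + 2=-4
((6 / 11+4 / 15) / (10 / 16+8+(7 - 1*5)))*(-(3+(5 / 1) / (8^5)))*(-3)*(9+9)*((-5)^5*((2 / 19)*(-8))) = 7410040875 / 227392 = 32587.08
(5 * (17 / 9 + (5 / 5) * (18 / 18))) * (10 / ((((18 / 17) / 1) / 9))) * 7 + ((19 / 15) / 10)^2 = 8594.46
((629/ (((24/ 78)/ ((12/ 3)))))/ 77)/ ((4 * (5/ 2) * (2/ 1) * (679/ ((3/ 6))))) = 8177/ 2091320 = 0.00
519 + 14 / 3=1571 / 3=523.67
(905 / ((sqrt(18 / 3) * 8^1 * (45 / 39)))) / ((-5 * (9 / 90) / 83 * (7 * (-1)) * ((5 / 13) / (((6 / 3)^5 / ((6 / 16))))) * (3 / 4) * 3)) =324977536 * sqrt(6) / 8505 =93595.43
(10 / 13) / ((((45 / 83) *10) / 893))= 74119 / 585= 126.70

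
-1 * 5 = -5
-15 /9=-5 /3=-1.67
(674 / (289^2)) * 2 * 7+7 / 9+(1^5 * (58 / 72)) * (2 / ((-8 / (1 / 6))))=61856707 / 72162144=0.86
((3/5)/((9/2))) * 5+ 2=8/3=2.67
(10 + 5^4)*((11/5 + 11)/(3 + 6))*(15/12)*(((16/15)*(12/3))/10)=22352/45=496.71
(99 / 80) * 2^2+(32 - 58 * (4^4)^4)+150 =-4982162059621 / 20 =-249108102981.05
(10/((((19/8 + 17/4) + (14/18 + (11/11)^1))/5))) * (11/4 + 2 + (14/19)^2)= 1375740/43681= 31.50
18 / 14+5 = 6.29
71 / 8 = 8.88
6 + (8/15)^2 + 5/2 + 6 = 6653/450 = 14.78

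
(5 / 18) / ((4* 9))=5 / 648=0.01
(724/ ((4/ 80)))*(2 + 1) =43440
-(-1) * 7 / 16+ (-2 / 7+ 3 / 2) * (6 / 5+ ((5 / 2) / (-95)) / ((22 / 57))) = 11161 / 6160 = 1.81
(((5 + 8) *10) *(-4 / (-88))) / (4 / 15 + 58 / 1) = 975 / 9614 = 0.10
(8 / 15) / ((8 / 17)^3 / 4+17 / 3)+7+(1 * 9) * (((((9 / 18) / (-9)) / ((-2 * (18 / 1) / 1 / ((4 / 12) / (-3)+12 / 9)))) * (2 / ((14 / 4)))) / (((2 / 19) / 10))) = 3813163811 / 475741350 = 8.02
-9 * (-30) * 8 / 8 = 270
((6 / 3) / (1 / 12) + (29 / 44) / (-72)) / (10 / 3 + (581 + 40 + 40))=76003 / 2104608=0.04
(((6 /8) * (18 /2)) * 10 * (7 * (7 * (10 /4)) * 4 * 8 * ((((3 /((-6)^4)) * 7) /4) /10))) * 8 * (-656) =-562520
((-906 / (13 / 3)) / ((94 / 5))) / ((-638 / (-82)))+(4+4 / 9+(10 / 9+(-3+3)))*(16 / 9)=133361005 / 15787629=8.45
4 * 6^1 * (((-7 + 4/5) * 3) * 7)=-15624/5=-3124.80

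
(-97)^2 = 9409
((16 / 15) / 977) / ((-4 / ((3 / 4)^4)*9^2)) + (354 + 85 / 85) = 355.00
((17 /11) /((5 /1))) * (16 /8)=0.62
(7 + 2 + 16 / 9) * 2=194 / 9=21.56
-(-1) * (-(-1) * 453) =453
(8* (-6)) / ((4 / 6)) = -72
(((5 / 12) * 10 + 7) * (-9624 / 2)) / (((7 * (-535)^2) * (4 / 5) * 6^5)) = -26867 / 6231919680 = -0.00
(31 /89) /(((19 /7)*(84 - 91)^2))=31 /11837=0.00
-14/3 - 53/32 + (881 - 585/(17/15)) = 585073/1632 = 358.50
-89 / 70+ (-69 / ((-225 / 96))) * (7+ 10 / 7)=86403 / 350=246.87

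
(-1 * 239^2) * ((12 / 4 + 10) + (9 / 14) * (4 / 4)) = -10910111 / 14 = -779293.64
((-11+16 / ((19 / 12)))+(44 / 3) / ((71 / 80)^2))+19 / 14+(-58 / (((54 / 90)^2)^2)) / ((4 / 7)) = -41495524846 / 54306693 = -764.10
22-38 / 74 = 795 / 37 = 21.49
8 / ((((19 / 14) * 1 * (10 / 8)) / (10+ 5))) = 1344 / 19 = 70.74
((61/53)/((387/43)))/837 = 61/399249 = 0.00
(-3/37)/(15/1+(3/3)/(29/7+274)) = -5841/1080844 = -0.01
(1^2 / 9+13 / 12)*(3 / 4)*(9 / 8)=129 / 128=1.01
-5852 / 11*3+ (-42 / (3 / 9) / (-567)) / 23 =-330370 / 207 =-1595.99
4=4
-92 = -92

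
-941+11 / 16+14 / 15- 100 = -249451 / 240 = -1039.38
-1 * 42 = -42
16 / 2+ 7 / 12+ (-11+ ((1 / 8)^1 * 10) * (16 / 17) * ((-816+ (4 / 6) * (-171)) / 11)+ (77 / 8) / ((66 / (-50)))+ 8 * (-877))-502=-34230755 / 4488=-7627.17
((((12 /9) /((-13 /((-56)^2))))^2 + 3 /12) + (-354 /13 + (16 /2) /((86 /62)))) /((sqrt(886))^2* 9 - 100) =27058983331 /2059932888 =13.14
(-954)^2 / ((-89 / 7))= -6370812 / 89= -71582.16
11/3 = 3.67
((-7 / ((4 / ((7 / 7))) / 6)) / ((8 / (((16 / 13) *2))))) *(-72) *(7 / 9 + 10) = 32592 / 13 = 2507.08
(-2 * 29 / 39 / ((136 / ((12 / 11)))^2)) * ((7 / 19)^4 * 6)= -0.00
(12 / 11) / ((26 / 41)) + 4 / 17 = 1.96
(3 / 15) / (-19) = -1 / 95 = -0.01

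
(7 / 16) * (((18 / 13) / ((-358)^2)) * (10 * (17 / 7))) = 765 / 6664528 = 0.00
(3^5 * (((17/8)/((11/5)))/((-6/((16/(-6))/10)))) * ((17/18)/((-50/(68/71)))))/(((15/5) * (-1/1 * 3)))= 0.02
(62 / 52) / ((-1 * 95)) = -31 / 2470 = -0.01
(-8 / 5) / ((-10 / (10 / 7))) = 8 / 35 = 0.23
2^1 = 2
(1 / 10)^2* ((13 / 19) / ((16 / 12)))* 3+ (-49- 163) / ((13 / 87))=-140172879 / 98800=-1418.75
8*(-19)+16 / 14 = -1056 / 7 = -150.86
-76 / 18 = -38 / 9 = -4.22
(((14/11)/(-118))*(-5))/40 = 7/5192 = 0.00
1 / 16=0.06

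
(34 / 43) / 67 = 34 / 2881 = 0.01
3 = 3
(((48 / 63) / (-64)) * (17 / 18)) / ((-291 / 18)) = 17 / 24444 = 0.00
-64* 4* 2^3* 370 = -757760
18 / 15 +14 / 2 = 8.20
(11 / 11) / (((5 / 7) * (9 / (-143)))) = -1001 / 45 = -22.24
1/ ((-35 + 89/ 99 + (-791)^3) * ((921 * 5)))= -33/ 75209561195675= -0.00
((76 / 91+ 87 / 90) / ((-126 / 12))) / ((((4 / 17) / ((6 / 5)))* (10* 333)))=-83623 / 318181500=-0.00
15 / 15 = 1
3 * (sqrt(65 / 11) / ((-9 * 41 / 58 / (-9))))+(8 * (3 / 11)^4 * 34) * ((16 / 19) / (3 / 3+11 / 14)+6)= 20.05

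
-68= -68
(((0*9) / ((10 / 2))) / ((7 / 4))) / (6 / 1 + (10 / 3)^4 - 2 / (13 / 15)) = 0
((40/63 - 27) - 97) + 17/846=-123.34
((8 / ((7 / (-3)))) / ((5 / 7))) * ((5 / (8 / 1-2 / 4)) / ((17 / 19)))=-304 / 85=-3.58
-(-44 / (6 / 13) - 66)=484 / 3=161.33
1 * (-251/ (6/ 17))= -4267/ 6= -711.17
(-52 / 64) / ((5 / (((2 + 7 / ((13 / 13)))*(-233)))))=340.76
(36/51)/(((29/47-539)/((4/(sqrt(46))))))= -141*sqrt(46)/1236733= -0.00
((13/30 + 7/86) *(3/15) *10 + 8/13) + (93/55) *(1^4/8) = 1.86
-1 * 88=-88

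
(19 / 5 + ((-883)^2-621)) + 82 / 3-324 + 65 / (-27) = 105134318 / 135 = 778772.73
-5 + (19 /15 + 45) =619 /15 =41.27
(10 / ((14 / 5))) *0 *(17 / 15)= 0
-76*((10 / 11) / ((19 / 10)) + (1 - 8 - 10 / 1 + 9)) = 6288 / 11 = 571.64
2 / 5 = 0.40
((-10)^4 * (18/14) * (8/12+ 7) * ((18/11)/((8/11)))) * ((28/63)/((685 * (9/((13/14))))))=299000/20139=14.85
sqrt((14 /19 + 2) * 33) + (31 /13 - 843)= -10928 /13 + 2 * sqrt(8151) /19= -831.11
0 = 0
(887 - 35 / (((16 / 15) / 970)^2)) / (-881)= 1852340107 / 56384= 32852.23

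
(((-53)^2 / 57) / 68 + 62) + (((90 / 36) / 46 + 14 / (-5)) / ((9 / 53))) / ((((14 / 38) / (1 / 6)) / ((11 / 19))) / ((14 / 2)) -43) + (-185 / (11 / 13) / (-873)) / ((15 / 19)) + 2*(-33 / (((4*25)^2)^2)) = 316950027127011017929 / 4997415124350000000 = 63.42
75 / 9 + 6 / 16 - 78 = -1663 / 24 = -69.29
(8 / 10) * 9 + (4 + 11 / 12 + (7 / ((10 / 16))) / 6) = 839 / 60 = 13.98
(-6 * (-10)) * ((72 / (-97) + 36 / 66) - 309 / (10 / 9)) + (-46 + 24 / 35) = -625271932 / 37345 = -16743.12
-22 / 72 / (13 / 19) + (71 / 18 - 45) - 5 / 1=-21763 / 468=-46.50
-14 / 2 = -7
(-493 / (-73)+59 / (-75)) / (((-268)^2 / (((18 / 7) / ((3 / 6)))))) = 24501 / 57346975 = 0.00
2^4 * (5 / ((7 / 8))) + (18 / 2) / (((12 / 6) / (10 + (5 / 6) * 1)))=3925 / 28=140.18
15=15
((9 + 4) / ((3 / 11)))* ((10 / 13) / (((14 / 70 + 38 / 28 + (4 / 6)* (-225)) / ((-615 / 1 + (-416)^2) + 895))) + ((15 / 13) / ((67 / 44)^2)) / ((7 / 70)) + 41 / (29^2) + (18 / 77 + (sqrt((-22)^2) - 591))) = -57408336019363906 / 823800859539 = -69687.15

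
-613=-613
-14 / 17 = -0.82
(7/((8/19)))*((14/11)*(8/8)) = 931/44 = 21.16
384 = 384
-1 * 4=-4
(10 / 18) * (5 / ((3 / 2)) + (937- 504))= 6545 / 27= 242.41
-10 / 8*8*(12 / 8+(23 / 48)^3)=-890275 / 55296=-16.10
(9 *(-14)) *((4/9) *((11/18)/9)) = -3.80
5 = 5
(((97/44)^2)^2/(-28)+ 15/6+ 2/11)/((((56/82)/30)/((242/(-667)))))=-118644972825/4049554432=-29.30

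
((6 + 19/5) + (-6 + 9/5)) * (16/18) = 224/45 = 4.98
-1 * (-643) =643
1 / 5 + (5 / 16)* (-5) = -109 / 80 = -1.36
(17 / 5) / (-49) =-17 / 245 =-0.07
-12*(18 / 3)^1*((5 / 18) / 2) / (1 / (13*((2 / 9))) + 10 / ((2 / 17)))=-260 / 2219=-0.12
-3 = -3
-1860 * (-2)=3720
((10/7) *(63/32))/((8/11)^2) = 5445/1024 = 5.32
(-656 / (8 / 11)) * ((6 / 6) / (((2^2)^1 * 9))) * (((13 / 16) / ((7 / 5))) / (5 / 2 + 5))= -5863 / 3024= -1.94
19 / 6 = 3.17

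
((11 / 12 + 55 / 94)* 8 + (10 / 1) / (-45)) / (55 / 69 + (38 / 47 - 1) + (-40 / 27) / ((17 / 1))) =1462731 / 64313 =22.74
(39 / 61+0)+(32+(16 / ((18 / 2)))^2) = 176887 / 4941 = 35.80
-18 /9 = -2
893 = 893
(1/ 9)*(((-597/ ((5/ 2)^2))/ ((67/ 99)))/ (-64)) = 6567/ 26800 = 0.25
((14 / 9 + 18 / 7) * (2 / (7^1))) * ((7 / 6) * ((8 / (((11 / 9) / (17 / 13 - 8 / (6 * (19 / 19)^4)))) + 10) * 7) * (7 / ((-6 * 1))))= -98420 / 891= -110.46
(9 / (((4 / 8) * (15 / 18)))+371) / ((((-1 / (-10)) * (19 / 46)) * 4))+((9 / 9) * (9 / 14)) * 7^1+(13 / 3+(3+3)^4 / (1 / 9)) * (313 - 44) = 358092517 / 114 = 3141162.43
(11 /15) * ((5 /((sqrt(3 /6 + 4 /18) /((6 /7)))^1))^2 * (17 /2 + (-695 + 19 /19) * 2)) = -16388460 /637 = -25727.57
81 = 81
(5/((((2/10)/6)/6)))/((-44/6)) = -122.73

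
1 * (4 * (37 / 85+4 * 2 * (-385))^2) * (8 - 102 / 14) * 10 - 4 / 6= 1644476832010 / 6069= 270963392.98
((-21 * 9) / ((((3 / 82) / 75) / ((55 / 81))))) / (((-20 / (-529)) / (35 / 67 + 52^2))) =-2521821781325 / 134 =-18819565532.28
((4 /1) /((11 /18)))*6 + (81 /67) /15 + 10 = 181867 /3685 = 49.35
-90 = -90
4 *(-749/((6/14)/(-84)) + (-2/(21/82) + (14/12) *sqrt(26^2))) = 12333428/21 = 587306.10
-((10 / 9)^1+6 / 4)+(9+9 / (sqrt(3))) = 3 * sqrt(3)+115 / 18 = 11.59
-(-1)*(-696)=-696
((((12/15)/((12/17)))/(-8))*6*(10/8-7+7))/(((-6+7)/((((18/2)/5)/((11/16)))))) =-153/55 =-2.78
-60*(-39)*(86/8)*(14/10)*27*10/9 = 1056510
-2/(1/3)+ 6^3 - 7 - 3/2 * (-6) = 212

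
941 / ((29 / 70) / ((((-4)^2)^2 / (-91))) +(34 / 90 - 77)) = -21680640 / 1768769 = -12.26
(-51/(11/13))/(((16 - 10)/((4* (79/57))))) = -55.69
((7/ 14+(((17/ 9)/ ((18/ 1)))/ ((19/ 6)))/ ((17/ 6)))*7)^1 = 1225/ 342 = 3.58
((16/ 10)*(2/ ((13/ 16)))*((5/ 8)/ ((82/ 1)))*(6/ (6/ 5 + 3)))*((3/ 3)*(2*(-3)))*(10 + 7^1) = -16320/ 3731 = -4.37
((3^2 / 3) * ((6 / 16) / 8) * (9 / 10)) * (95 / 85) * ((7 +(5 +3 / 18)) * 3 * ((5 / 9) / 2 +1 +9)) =461871 / 8704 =53.06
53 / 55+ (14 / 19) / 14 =1062 / 1045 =1.02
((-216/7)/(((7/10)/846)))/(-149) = 1827360/7301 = 250.29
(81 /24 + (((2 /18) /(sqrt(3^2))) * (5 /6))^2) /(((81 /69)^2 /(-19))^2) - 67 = 16031985390461 /27894275208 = 574.74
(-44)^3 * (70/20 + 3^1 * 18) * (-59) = 288986720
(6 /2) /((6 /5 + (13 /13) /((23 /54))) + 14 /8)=1380 /2437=0.57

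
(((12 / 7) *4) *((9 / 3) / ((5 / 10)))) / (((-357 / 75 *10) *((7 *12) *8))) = -15 / 11662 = -0.00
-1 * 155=-155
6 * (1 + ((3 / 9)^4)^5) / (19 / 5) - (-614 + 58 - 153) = 15691692065977 / 22082967873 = 710.58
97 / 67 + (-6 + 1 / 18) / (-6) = 17645 / 7236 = 2.44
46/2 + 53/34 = 835/34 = 24.56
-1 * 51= -51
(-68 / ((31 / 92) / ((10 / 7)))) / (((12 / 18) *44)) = -9.83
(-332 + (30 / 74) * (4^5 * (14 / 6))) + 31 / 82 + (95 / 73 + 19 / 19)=141599659 / 221482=639.33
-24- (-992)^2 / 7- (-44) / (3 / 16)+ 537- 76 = -2938087 / 21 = -139908.90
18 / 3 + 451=457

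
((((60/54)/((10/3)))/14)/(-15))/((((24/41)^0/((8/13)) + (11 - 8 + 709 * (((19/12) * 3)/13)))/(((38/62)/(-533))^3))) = 27436/2997428785721324955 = 0.00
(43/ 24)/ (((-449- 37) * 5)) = -43/ 58320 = -0.00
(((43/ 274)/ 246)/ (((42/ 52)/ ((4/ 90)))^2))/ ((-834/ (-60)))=58136/ 418344526845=0.00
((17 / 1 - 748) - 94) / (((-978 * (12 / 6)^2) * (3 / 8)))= 275 / 489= 0.56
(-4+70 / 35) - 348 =-350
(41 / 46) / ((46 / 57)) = 2337 / 2116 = 1.10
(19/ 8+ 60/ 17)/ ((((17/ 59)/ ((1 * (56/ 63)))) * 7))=47377/ 18207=2.60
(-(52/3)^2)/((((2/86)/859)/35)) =-3495717680/9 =-388413075.56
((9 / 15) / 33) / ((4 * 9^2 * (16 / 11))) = 1 / 25920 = 0.00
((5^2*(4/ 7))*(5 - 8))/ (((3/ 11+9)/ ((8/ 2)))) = -2200/ 119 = -18.49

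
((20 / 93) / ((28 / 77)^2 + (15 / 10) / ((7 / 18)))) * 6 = 33880 / 104749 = 0.32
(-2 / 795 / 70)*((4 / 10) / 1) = -2 / 139125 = -0.00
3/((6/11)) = 11/2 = 5.50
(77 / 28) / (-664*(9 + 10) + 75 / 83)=-0.00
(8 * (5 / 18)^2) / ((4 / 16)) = 200 / 81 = 2.47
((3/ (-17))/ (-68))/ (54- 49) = 3/ 5780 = 0.00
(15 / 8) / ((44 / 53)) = 795 / 352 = 2.26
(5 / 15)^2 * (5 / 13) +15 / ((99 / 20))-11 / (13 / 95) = -99500 / 1287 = -77.31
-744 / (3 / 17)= -4216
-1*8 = -8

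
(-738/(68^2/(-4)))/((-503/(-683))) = 252027/290734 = 0.87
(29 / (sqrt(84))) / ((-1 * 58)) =-sqrt(21) / 84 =-0.05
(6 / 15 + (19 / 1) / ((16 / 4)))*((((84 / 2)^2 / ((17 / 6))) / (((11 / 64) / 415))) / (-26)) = -723860928 / 2431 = -297762.62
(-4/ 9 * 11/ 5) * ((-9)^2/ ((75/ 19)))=-20.06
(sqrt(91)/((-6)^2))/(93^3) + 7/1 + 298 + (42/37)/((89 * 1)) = sqrt(91)/28956852 + 1004407/3293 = 305.01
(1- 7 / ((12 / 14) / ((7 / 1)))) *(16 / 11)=-2696 / 33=-81.70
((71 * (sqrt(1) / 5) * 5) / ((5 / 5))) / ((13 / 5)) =355 / 13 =27.31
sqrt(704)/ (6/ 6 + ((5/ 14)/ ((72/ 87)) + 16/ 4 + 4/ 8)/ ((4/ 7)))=1536* sqrt(11)/ 1849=2.76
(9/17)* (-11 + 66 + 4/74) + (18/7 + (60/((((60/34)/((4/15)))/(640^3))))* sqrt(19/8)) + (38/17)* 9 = 228231/4403 + 1782579200* sqrt(38)/3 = 3662852112.46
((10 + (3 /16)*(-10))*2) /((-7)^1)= -2.32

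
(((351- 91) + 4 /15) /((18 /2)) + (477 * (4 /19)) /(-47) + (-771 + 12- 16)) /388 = -90201433 /46775340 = -1.93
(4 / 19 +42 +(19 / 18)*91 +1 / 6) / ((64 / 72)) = 2959 / 19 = 155.74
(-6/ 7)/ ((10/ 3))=-9/ 35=-0.26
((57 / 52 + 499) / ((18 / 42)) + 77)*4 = 194047 / 39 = 4975.56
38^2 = 1444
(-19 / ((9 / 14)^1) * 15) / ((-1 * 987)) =0.45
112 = 112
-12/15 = -4/5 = -0.80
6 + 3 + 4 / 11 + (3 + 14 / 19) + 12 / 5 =16198 / 1045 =15.50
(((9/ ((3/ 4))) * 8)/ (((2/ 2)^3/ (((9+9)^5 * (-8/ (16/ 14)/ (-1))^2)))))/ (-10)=-888852787.20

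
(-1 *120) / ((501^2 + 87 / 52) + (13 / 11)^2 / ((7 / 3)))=-1761760 / 3685062699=-0.00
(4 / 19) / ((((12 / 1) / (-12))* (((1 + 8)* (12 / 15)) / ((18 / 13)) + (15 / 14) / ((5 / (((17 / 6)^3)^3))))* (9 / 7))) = -731566080 / 11289080715727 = -0.00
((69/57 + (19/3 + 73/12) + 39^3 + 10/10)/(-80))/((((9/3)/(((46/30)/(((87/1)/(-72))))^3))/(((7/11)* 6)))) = 18434751013168/9557439375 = 1928.84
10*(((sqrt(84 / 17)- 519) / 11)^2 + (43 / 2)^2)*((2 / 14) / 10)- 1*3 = 21947489 / 57596- 2076*sqrt(357) / 14399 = 378.34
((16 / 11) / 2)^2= 64 / 121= 0.53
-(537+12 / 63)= -11281 / 21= -537.19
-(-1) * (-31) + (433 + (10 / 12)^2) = 14497 / 36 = 402.69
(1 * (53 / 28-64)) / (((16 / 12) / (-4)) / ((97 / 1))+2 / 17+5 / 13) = -111836829 / 898240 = -124.51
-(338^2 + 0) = -114244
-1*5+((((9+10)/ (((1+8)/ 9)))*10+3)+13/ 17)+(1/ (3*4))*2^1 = 19271/ 102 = 188.93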